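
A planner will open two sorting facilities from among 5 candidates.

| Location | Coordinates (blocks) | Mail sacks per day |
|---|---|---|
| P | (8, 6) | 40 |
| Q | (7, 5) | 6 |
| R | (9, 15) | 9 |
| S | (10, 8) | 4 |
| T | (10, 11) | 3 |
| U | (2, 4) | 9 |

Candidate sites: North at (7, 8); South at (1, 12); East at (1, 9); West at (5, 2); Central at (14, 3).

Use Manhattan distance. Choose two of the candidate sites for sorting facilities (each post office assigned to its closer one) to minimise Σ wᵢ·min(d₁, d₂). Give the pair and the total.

Evaluate every pair (each demand assigned to the nearer of the two):
  {North, West}: total = 294
  {North, East}: total = 303
  {North, South}: total = 330
  {North, Central}: total = 330
  {South, West}: total = 528
  {East, West}: total = 554
  {West, Central}: total = 580
  {South, Central}: total = 660
  {East, Central}: total = 663
  {South, East}: total = 683
Best pair: {North, West} with total 294.

{North, West}, total 294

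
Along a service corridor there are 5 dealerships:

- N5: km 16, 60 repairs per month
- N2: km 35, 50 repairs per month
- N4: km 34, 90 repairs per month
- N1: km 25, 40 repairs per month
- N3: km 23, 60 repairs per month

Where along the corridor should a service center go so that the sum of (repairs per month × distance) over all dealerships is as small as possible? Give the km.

x = 25

For a sum of weighted absolute distances on a line, the optimum is the weighted median (not the mean). Total weight W = 300; half-weight = 150.
Sort by position and accumulate weight:
  km 16 (N5, w=60) → cum 60
  km 23 (N3, w=60) → cum 120
  km 25 (N1, w=40) → cum 160  ≥ 150 → median here
  km 34 (N4, w=90) → cum 250
  km 35 (N2, w=50) → cum 300
Optimal location: km 25.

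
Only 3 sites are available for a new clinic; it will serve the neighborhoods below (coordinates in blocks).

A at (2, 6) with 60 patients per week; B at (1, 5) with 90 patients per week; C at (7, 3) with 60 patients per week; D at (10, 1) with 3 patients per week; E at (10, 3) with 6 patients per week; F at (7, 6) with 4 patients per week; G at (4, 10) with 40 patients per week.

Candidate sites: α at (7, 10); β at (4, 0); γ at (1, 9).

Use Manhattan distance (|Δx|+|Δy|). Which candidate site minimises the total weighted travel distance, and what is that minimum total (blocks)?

γ, total 1657 blocks

Total weighted distance at each candidate:
  α (7, 10): total = 2182
  β (4, 0): total = 2071
  γ (1, 9): total = 1657
Minimum is at γ with total 1657 blocks.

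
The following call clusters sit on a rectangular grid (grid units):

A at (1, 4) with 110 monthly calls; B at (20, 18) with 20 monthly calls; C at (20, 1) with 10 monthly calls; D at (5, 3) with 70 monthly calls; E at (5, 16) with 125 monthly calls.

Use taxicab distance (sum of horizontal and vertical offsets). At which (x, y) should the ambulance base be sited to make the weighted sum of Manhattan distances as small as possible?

Manhattan distance separates: Σwᵢ(|x−xᵢ|+|y−yᵢ|) = Σwᵢ|x−xᵢ| + Σwᵢ|y−yᵢ|, so x and y are optimised independently as 1-D weighted medians.
Total weight W = 335; half = 167.5.
x-coordinate, sorted with cumulative weight:
  x=1 (A, w=110) cum 110
  x=5 (D, w=70) cum 180  ← median
  x=5 (E, w=125) cum 305
  x=20 (B, w=20) cum 325
  x=20 (C, w=10) cum 335
⇒ x* = 5
y-coordinate, sorted with cumulative weight:
  y=1 (C, w=10) cum 10
  y=3 (D, w=70) cum 80
  y=4 (A, w=110) cum 190  ← median
  y=16 (E, w=125) cum 315
  y=18 (B, w=20) cum 335
⇒ y* = 4

(5, 4)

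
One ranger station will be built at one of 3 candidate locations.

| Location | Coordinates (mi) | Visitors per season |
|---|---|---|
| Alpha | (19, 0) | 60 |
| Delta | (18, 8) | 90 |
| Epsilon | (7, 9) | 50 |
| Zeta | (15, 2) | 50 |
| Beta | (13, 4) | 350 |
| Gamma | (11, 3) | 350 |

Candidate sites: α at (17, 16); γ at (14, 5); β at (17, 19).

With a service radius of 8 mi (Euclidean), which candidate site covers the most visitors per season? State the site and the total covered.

γ, covering 900

Coverage radius r = 8 mi; a point is covered iff (Δx)²+(Δy)² ≤ 8² = 64.
  α (17, 16): covers {none} → 0
  γ (14, 5): covers {Alpha, Delta, Zeta, Beta, Gamma} → 900
  β (17, 19): covers {none} → 0
Maximum coverage at γ: 900 visitors per season.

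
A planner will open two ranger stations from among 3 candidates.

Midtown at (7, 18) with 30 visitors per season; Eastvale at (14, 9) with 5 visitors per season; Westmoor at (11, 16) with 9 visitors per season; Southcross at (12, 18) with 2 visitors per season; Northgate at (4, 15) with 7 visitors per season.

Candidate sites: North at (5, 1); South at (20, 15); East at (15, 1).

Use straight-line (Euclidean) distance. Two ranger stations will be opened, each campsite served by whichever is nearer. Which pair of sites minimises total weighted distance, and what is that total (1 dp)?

Evaluate every pair (each demand assigned to the nearer of the two):
  {North, South}: total = 639.5
  {South, East}: total = 651.1
  {North, East}: total = 826.3
Best pair: {North, South} with total 639.5.

{North, South}, total 639.5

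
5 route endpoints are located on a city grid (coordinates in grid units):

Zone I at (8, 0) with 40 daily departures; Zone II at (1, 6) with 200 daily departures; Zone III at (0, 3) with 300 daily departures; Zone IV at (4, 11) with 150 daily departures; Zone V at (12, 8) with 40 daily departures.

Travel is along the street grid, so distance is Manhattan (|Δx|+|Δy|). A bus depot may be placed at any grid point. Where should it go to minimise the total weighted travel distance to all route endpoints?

(1, 6)

Manhattan distance separates: Σwᵢ(|x−xᵢ|+|y−yᵢ|) = Σwᵢ|x−xᵢ| + Σwᵢ|y−yᵢ|, so x and y are optimised independently as 1-D weighted medians.
Total weight W = 730; half = 365.
x-coordinate, sorted with cumulative weight:
  x=0 (Zone III, w=300) cum 300
  x=1 (Zone II, w=200) cum 500  ← median
  x=4 (Zone IV, w=150) cum 650
  x=8 (Zone I, w=40) cum 690
  x=12 (Zone V, w=40) cum 730
⇒ x* = 1
y-coordinate, sorted with cumulative weight:
  y=0 (Zone I, w=40) cum 40
  y=3 (Zone III, w=300) cum 340
  y=6 (Zone II, w=200) cum 540  ← median
  y=8 (Zone V, w=40) cum 580
  y=11 (Zone IV, w=150) cum 730
⇒ y* = 6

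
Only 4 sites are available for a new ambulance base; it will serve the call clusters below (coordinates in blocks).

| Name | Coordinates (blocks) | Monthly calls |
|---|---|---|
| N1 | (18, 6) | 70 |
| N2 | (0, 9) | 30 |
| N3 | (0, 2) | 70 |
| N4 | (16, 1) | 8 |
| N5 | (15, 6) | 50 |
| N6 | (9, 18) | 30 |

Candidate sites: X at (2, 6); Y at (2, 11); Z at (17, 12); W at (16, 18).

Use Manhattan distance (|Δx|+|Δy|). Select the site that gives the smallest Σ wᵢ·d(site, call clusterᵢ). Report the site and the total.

Total weighted distance at each candidate:
  X (2, 6): total = 3062
  Y (2, 11): total = 3872
  Z (17, 12): total = 3896
  W (16, 18): total = 4966
Minimum is at X with total 3062 blocks.

X, total 3062 blocks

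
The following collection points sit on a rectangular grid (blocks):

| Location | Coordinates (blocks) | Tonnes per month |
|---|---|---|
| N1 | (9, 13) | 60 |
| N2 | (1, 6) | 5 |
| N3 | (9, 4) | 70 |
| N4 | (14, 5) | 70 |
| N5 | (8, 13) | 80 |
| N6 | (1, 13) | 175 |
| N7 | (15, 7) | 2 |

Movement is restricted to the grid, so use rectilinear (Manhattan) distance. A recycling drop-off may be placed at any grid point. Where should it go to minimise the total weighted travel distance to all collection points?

(8, 13)

Manhattan distance separates: Σwᵢ(|x−xᵢ|+|y−yᵢ|) = Σwᵢ|x−xᵢ| + Σwᵢ|y−yᵢ|, so x and y are optimised independently as 1-D weighted medians.
Total weight W = 462; half = 231.
x-coordinate, sorted with cumulative weight:
  x=1 (N2, w=5) cum 5
  x=1 (N6, w=175) cum 180
  x=8 (N5, w=80) cum 260  ← median
  x=9 (N1, w=60) cum 320
  x=9 (N3, w=70) cum 390
  x=14 (N4, w=70) cum 460
  x=15 (N7, w=2) cum 462
⇒ x* = 8
y-coordinate, sorted with cumulative weight:
  y=4 (N3, w=70) cum 70
  y=5 (N4, w=70) cum 140
  y=6 (N2, w=5) cum 145
  y=7 (N7, w=2) cum 147
  y=13 (N1, w=60) cum 207
  y=13 (N5, w=80) cum 287  ← median
  y=13 (N6, w=175) cum 462
⇒ y* = 13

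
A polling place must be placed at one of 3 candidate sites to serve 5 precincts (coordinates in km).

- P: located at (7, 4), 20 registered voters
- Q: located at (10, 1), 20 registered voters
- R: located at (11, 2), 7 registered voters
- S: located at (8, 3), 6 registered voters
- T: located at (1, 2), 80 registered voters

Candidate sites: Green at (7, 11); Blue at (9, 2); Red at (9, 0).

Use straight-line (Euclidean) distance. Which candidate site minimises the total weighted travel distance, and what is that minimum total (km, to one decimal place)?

Total weighted distance at each candidate:
  Green (7, 11): total = 1331.5
  Blue (9, 2): total = 747.3
  Red (9, 0): total = 816.2
Minimum is at Blue with total 747.3 km.

Blue, total 747.3 km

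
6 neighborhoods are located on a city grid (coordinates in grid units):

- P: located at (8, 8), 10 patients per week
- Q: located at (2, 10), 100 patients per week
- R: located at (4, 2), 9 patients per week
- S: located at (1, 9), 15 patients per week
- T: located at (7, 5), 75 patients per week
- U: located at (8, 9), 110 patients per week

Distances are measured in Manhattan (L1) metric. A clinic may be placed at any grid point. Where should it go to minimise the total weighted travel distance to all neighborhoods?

Manhattan distance separates: Σwᵢ(|x−xᵢ|+|y−yᵢ|) = Σwᵢ|x−xᵢ| + Σwᵢ|y−yᵢ|, so x and y are optimised independently as 1-D weighted medians.
Total weight W = 319; half = 159.5.
x-coordinate, sorted with cumulative weight:
  x=1 (S, w=15) cum 15
  x=2 (Q, w=100) cum 115
  x=4 (R, w=9) cum 124
  x=7 (T, w=75) cum 199  ← median
  x=8 (P, w=10) cum 209
  x=8 (U, w=110) cum 319
⇒ x* = 7
y-coordinate, sorted with cumulative weight:
  y=2 (R, w=9) cum 9
  y=5 (T, w=75) cum 84
  y=8 (P, w=10) cum 94
  y=9 (S, w=15) cum 109
  y=9 (U, w=110) cum 219  ← median
  y=10 (Q, w=100) cum 319
⇒ y* = 9

(7, 9)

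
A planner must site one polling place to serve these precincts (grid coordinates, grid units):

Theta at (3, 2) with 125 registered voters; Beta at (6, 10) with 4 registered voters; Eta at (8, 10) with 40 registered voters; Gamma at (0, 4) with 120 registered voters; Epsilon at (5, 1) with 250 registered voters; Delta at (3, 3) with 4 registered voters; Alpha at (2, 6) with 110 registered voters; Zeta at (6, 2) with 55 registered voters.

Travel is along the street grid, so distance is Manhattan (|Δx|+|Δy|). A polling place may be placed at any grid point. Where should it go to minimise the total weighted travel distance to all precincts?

(3, 2)

Manhattan distance separates: Σwᵢ(|x−xᵢ|+|y−yᵢ|) = Σwᵢ|x−xᵢ| + Σwᵢ|y−yᵢ|, so x and y are optimised independently as 1-D weighted medians.
Total weight W = 708; half = 354.
x-coordinate, sorted with cumulative weight:
  x=0 (Gamma, w=120) cum 120
  x=2 (Alpha, w=110) cum 230
  x=3 (Theta, w=125) cum 355  ← median
  x=3 (Delta, w=4) cum 359
  x=5 (Epsilon, w=250) cum 609
  x=6 (Beta, w=4) cum 613
  x=6 (Zeta, w=55) cum 668
  x=8 (Eta, w=40) cum 708
⇒ x* = 3
y-coordinate, sorted with cumulative weight:
  y=1 (Epsilon, w=250) cum 250
  y=2 (Theta, w=125) cum 375  ← median
  y=2 (Zeta, w=55) cum 430
  y=3 (Delta, w=4) cum 434
  y=4 (Gamma, w=120) cum 554
  y=6 (Alpha, w=110) cum 664
  y=10 (Beta, w=4) cum 668
  y=10 (Eta, w=40) cum 708
⇒ y* = 2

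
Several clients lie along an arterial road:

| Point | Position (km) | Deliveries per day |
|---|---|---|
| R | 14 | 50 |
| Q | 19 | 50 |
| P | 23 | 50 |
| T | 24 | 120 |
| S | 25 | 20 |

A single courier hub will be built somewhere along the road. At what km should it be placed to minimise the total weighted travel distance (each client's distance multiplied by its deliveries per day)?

For a sum of weighted absolute distances on a line, the optimum is the weighted median (not the mean). Total weight W = 290; half-weight = 145.
Sort by position and accumulate weight:
  km 14 (R, w=50) → cum 50
  km 19 (Q, w=50) → cum 100
  km 23 (P, w=50) → cum 150  ≥ 145 → median here
  km 24 (T, w=120) → cum 270
  km 25 (S, w=20) → cum 290
Optimal location: km 23.

x = 23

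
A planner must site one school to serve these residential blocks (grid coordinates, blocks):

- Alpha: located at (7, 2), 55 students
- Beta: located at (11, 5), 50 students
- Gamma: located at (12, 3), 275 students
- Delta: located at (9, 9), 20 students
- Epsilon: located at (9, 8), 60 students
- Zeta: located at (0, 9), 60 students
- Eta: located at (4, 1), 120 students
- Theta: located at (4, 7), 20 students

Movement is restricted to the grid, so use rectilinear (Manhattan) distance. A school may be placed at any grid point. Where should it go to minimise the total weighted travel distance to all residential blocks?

(9, 3)

Manhattan distance separates: Σwᵢ(|x−xᵢ|+|y−yᵢ|) = Σwᵢ|x−xᵢ| + Σwᵢ|y−yᵢ|, so x and y are optimised independently as 1-D weighted medians.
Total weight W = 660; half = 330.
x-coordinate, sorted with cumulative weight:
  x=0 (Zeta, w=60) cum 60
  x=4 (Eta, w=120) cum 180
  x=4 (Theta, w=20) cum 200
  x=7 (Alpha, w=55) cum 255
  x=9 (Delta, w=20) cum 275
  x=9 (Epsilon, w=60) cum 335  ← median
  x=11 (Beta, w=50) cum 385
  x=12 (Gamma, w=275) cum 660
⇒ x* = 9
y-coordinate, sorted with cumulative weight:
  y=1 (Eta, w=120) cum 120
  y=2 (Alpha, w=55) cum 175
  y=3 (Gamma, w=275) cum 450  ← median
  y=5 (Beta, w=50) cum 500
  y=7 (Theta, w=20) cum 520
  y=8 (Epsilon, w=60) cum 580
  y=9 (Delta, w=20) cum 600
  y=9 (Zeta, w=60) cum 660
⇒ y* = 3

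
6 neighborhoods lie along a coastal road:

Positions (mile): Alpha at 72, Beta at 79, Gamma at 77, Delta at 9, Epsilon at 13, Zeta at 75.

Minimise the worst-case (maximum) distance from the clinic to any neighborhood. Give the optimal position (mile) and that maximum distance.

The 1-center on a line is the midpoint of the two extreme points: leftmost at 9, rightmost at 79.
Optimal location = (9 + 79)/2 = 44; maximum distance = (79 − 9)/2 = 35.

location 44, max distance 35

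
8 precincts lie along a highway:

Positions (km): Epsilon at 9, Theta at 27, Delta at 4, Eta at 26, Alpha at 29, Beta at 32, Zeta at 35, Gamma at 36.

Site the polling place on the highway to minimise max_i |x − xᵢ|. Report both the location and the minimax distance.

The 1-center on a line is the midpoint of the two extreme points: leftmost at 4, rightmost at 36.
Optimal location = (4 + 36)/2 = 20; maximum distance = (36 − 4)/2 = 16.

location 20, max distance 16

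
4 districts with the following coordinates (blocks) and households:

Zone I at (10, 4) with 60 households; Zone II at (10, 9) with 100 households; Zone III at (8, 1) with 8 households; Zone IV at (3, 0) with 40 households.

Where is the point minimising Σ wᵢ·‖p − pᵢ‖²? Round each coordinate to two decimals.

(8.58, 5.52)

The minimiser of Σwᵢ‖p−pᵢ‖² is the weighted centroid p* = (Σwᵢpᵢ)/(Σwᵢ).
Σwᵢ = 208.
Σwᵢxᵢ = 60·10 + 100·10 + 8·8 + 40·3 = 1784.
Σwᵢyᵢ = 60·4 + 100·9 + 8·1 + 40·0 = 1148.
x* = 1784/208 = 8.58, y* = 1148/208 = 5.52.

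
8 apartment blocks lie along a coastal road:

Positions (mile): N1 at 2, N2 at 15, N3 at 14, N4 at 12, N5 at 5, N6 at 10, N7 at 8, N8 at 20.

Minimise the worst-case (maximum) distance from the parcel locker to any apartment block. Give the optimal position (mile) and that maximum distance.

The 1-center on a line is the midpoint of the two extreme points: leftmost at 2, rightmost at 20.
Optimal location = (2 + 20)/2 = 11; maximum distance = (20 − 2)/2 = 9.

location 11, max distance 9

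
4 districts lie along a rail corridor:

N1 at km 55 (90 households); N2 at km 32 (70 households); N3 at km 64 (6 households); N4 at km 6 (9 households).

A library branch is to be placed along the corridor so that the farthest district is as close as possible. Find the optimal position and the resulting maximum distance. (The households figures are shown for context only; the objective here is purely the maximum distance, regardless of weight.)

The 1-center on a line is the midpoint of the two extreme points: leftmost at 6, rightmost at 64.
Optimal location = (6 + 64)/2 = 35; maximum distance = (64 − 6)/2 = 29.

location 35, max distance 29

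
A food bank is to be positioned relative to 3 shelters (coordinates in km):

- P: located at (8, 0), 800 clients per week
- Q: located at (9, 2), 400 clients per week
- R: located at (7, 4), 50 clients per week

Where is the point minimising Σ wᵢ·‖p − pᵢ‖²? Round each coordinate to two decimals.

The minimiser of Σwᵢ‖p−pᵢ‖² is the weighted centroid p* = (Σwᵢpᵢ)/(Σwᵢ).
Σwᵢ = 1250.
Σwᵢxᵢ = 800·8 + 400·9 + 50·7 = 10350.
Σwᵢyᵢ = 800·0 + 400·2 + 50·4 = 1000.
x* = 10350/1250 = 8.28, y* = 1000/1250 = 0.80.

(8.28, 0.80)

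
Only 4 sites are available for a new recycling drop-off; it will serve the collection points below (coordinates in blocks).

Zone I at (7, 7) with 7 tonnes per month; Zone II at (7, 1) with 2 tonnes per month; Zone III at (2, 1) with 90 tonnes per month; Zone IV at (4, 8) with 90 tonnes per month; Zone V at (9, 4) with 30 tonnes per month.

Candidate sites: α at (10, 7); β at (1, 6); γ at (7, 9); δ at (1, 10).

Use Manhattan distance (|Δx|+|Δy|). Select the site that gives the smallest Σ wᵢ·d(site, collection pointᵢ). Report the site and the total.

β, total 1361 blocks

Total weighted distance at each candidate:
  α (10, 7): total = 2049
  β (1, 6): total = 1361
  γ (7, 9): total = 1770
  δ (1, 10): total = 1863
Minimum is at β with total 1361 blocks.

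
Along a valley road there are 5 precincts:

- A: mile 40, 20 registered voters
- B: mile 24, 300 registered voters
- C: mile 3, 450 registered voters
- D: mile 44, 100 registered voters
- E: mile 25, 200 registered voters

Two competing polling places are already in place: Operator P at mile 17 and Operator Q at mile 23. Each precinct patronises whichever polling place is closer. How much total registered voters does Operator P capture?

450

The indifferent point is the midpoint (17+23)/2 = 20; precincts left of it (closer to Operator P at 17) go to Operator P, those right go to Operator Q.
  C at 3 (w=450) → Operator P
  B at 24 (w=300) → Operator Q
  E at 25 (w=200) → Operator Q
  A at 40 (w=20) → Operator Q
  D at 44 (w=100) → Operator Q
Operator P captures 450; Operator Q captures 620.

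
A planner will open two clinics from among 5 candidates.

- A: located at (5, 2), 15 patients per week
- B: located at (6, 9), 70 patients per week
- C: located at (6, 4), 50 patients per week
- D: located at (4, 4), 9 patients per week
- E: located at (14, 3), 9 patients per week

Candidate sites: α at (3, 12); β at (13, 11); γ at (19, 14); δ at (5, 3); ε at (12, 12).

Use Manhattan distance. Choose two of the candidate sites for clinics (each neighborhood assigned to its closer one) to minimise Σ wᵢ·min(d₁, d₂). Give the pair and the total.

{α, δ}, total 634

Evaluate every pair (each demand assigned to the nearer of the two):
  {α, δ}: total = 634
  {β, δ}: total = 704
  {γ, δ}: total = 704
  {δ, ε}: total = 704
  {α, β}: total = 1312
  {α, ε}: total = 1330
  {α, γ}: total = 1375
  {β, γ}: total = 1810
  {β, ε}: total = 1810
  {γ, ε}: total = 1828
Best pair: {α, δ} with total 634.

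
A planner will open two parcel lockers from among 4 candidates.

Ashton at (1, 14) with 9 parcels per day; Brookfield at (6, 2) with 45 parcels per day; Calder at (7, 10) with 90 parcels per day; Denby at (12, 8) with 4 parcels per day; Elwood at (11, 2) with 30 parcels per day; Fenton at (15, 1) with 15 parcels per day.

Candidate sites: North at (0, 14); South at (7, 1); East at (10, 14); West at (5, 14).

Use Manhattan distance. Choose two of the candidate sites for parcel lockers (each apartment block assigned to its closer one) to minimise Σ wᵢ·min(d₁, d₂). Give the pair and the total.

Evaluate every pair (each demand assigned to the nearer of the two):
  {South, West}: total = 984
  {South, East}: total = 1103
  {North, South}: total = 1227
  {East, West}: total = 1853
  {North, East}: total = 2051
  {North, West}: total = 2071
Best pair: {South, West} with total 984.

{South, West}, total 984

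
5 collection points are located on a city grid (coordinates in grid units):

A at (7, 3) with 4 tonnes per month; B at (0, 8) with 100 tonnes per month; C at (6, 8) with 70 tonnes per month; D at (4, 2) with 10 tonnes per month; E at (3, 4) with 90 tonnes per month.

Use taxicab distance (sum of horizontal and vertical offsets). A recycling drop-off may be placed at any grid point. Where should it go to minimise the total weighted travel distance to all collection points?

(3, 8)

Manhattan distance separates: Σwᵢ(|x−xᵢ|+|y−yᵢ|) = Σwᵢ|x−xᵢ| + Σwᵢ|y−yᵢ|, so x and y are optimised independently as 1-D weighted medians.
Total weight W = 274; half = 137.
x-coordinate, sorted with cumulative weight:
  x=0 (B, w=100) cum 100
  x=3 (E, w=90) cum 190  ← median
  x=4 (D, w=10) cum 200
  x=6 (C, w=70) cum 270
  x=7 (A, w=4) cum 274
⇒ x* = 3
y-coordinate, sorted with cumulative weight:
  y=2 (D, w=10) cum 10
  y=3 (A, w=4) cum 14
  y=4 (E, w=90) cum 104
  y=8 (B, w=100) cum 204  ← median
  y=8 (C, w=70) cum 274
⇒ y* = 8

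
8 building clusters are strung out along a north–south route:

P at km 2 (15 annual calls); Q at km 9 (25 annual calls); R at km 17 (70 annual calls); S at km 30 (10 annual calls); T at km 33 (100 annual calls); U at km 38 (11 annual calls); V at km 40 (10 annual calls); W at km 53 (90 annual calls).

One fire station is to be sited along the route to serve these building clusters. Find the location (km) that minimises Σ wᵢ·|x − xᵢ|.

For a sum of weighted absolute distances on a line, the optimum is the weighted median (not the mean). Total weight W = 331; half-weight = 165.5.
Sort by position and accumulate weight:
  km 2 (P, w=15) → cum 15
  km 9 (Q, w=25) → cum 40
  km 17 (R, w=70) → cum 110
  km 30 (S, w=10) → cum 120
  km 33 (T, w=100) → cum 220  ≥ 165.5 → median here
  km 38 (U, w=11) → cum 231
  km 40 (V, w=10) → cum 241
  km 53 (W, w=90) → cum 331
Optimal location: km 33.

x = 33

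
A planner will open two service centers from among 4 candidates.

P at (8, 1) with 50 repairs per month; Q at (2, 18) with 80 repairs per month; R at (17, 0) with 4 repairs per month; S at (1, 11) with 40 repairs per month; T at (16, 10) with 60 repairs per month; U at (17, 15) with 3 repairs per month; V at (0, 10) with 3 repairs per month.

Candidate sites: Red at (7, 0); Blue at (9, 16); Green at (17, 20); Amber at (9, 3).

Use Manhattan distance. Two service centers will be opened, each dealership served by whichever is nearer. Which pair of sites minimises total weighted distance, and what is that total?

Evaluate every pair (each demand assigned to the nearer of the two):
  {Red, Blue}: total = 2232
  {Blue, Amber}: total = 2286
  {Blue, Green}: total = 2840
  {Red, Green}: total = 2906
  {Green, Amber}: total = 2917
  {Red, Amber}: total = 3488
Best pair: {Red, Blue} with total 2232.

{Red, Blue}, total 2232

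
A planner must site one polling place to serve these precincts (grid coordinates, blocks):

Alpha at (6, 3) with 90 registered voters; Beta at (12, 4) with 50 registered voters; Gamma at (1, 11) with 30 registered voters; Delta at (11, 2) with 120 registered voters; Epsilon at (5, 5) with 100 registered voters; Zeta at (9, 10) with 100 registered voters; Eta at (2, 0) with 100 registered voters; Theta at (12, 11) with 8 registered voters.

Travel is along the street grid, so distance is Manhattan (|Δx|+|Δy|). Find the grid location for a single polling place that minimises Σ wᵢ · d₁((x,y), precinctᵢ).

Manhattan distance separates: Σwᵢ(|x−xᵢ|+|y−yᵢ|) = Σwᵢ|x−xᵢ| + Σwᵢ|y−yᵢ|, so x and y are optimised independently as 1-D weighted medians.
Total weight W = 598; half = 299.
x-coordinate, sorted with cumulative weight:
  x=1 (Gamma, w=30) cum 30
  x=2 (Eta, w=100) cum 130
  x=5 (Epsilon, w=100) cum 230
  x=6 (Alpha, w=90) cum 320  ← median
  x=9 (Zeta, w=100) cum 420
  x=11 (Delta, w=120) cum 540
  x=12 (Beta, w=50) cum 590
  x=12 (Theta, w=8) cum 598
⇒ x* = 6
y-coordinate, sorted with cumulative weight:
  y=0 (Eta, w=100) cum 100
  y=2 (Delta, w=120) cum 220
  y=3 (Alpha, w=90) cum 310  ← median
  y=4 (Beta, w=50) cum 360
  y=5 (Epsilon, w=100) cum 460
  y=10 (Zeta, w=100) cum 560
  y=11 (Gamma, w=30) cum 590
  y=11 (Theta, w=8) cum 598
⇒ y* = 3

(6, 3)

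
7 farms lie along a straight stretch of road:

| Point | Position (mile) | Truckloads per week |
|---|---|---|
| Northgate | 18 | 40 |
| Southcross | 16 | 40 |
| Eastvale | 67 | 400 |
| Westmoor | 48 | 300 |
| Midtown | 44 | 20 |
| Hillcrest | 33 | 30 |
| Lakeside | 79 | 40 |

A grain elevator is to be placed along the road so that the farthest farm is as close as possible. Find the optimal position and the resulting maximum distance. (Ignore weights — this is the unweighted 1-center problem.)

The 1-center on a line is the midpoint of the two extreme points: leftmost at 16, rightmost at 79.
Optimal location = (16 + 79)/2 = 47.5; maximum distance = (79 − 16)/2 = 31.5.

location 47.5, max distance 31.5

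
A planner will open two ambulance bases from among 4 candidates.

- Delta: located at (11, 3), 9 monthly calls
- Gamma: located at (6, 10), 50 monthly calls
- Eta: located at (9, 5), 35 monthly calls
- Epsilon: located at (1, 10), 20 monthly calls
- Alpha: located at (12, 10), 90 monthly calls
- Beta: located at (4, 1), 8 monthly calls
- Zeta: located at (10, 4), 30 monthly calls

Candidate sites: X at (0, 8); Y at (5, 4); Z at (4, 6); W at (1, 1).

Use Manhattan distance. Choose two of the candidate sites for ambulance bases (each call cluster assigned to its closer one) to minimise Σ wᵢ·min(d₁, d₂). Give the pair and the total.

{Y, Z}, total 1940

Evaluate every pair (each demand assigned to the nearer of the two):
  {Y, Z}: total = 1940
  {X, Y}: total = 2000
  {X, Z}: total = 2020
  {Z, W}: total = 2084
  {Y, W}: total = 2112
  {X, W}: total = 2632
Best pair: {Y, Z} with total 1940.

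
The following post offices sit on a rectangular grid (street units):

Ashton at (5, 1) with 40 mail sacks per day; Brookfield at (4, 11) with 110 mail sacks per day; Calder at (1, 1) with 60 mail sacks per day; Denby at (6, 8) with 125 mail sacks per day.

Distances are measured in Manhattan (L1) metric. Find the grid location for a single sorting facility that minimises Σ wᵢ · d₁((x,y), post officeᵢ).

Manhattan distance separates: Σwᵢ(|x−xᵢ|+|y−yᵢ|) = Σwᵢ|x−xᵢ| + Σwᵢ|y−yᵢ|, so x and y are optimised independently as 1-D weighted medians.
Total weight W = 335; half = 167.5.
x-coordinate, sorted with cumulative weight:
  x=1 (Calder, w=60) cum 60
  x=4 (Brookfield, w=110) cum 170  ← median
  x=5 (Ashton, w=40) cum 210
  x=6 (Denby, w=125) cum 335
⇒ x* = 4
y-coordinate, sorted with cumulative weight:
  y=1 (Ashton, w=40) cum 40
  y=1 (Calder, w=60) cum 100
  y=8 (Denby, w=125) cum 225  ← median
  y=11 (Brookfield, w=110) cum 335
⇒ y* = 8

(4, 8)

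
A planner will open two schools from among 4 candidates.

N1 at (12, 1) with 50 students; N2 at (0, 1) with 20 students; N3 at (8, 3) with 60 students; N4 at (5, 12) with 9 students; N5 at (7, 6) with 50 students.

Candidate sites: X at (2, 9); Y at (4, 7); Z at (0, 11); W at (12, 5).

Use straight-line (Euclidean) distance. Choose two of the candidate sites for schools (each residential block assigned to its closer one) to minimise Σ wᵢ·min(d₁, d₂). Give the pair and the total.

{Y, W}, total 816.6

Evaluate every pair (each demand assigned to the nearer of the two):
  {Y, W}: total = 816.6
  {X, W}: total = 926.4
  {Z, W}: total = 969.2
  {X, Y}: total = 1179.9
  {Y, Z}: total = 1187.6
  {X, Z}: total = 1644.1
Best pair: {Y, W} with total 816.6.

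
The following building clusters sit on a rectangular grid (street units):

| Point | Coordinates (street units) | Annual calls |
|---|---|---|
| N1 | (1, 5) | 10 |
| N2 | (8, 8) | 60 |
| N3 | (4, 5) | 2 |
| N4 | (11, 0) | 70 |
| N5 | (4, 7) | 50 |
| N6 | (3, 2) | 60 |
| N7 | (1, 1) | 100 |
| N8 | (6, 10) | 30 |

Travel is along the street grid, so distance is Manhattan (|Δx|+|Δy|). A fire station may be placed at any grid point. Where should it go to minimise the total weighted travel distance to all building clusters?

Manhattan distance separates: Σwᵢ(|x−xᵢ|+|y−yᵢ|) = Σwᵢ|x−xᵢ| + Σwᵢ|y−yᵢ|, so x and y are optimised independently as 1-D weighted medians.
Total weight W = 382; half = 191.
x-coordinate, sorted with cumulative weight:
  x=1 (N1, w=10) cum 10
  x=1 (N7, w=100) cum 110
  x=3 (N6, w=60) cum 170
  x=4 (N3, w=2) cum 172
  x=4 (N5, w=50) cum 222  ← median
  x=6 (N8, w=30) cum 252
  x=8 (N2, w=60) cum 312
  x=11 (N4, w=70) cum 382
⇒ x* = 4
y-coordinate, sorted with cumulative weight:
  y=0 (N4, w=70) cum 70
  y=1 (N7, w=100) cum 170
  y=2 (N6, w=60) cum 230  ← median
  y=5 (N1, w=10) cum 240
  y=5 (N3, w=2) cum 242
  y=7 (N5, w=50) cum 292
  y=8 (N2, w=60) cum 352
  y=10 (N8, w=30) cum 382
⇒ y* = 2

(4, 2)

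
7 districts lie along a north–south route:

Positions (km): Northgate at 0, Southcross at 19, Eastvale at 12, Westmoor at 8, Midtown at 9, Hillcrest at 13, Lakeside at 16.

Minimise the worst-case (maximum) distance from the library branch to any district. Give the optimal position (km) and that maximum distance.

location 9.5, max distance 9.5

The 1-center on a line is the midpoint of the two extreme points: leftmost at 0, rightmost at 19.
Optimal location = (0 + 19)/2 = 9.5; maximum distance = (19 − 0)/2 = 9.5.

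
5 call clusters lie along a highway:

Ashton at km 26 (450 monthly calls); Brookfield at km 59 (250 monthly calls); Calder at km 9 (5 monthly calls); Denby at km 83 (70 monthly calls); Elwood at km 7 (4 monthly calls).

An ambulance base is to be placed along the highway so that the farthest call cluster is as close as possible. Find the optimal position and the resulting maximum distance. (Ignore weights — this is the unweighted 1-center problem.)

The 1-center on a line is the midpoint of the two extreme points: leftmost at 7, rightmost at 83.
Optimal location = (7 + 83)/2 = 45; maximum distance = (83 − 7)/2 = 38.

location 45, max distance 38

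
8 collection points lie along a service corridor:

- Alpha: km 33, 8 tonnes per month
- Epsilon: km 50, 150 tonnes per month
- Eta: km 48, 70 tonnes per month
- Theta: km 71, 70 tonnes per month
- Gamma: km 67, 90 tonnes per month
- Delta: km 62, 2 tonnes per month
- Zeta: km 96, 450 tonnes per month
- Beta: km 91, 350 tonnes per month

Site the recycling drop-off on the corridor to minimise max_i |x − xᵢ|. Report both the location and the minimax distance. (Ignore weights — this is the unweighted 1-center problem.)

The 1-center on a line is the midpoint of the two extreme points: leftmost at 33, rightmost at 96.
Optimal location = (33 + 96)/2 = 64.5; maximum distance = (96 − 33)/2 = 31.5.

location 64.5, max distance 31.5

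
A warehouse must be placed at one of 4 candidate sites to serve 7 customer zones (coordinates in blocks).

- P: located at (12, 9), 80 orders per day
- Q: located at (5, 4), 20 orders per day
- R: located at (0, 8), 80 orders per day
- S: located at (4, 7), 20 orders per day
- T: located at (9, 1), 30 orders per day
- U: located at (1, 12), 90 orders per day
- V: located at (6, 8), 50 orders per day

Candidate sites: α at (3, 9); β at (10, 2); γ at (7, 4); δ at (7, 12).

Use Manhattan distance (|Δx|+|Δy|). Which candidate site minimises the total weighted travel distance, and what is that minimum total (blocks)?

Total weighted distance at each candidate:
  α (3, 9): total = 2310
  β (10, 2): total = 4630
  γ (7, 4): total = 3500
  δ (7, 12): total = 3060
Minimum is at α with total 2310 blocks.

α, total 2310 blocks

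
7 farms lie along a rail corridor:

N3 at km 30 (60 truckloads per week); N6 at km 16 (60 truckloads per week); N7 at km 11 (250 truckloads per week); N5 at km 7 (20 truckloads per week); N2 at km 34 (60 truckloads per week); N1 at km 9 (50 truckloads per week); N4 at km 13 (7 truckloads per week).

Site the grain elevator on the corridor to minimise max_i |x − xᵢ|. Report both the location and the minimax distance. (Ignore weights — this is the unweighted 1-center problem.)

The 1-center on a line is the midpoint of the two extreme points: leftmost at 7, rightmost at 34.
Optimal location = (7 + 34)/2 = 20.5; maximum distance = (34 − 7)/2 = 13.5.

location 20.5, max distance 13.5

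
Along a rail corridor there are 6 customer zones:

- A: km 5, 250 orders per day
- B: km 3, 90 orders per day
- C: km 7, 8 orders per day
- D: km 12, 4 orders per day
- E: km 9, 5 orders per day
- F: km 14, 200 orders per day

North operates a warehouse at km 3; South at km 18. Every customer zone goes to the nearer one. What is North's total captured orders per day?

The indifferent point is the midpoint (3+18)/2 = 10.5; customer zones left of it (closer to North at 3) go to North, those right go to South.
  B at 3 (w=90) → North
  A at 5 (w=250) → North
  C at 7 (w=8) → North
  E at 9 (w=5) → North
  D at 12 (w=4) → South
  F at 14 (w=200) → South
North captures 353; South captures 204.

353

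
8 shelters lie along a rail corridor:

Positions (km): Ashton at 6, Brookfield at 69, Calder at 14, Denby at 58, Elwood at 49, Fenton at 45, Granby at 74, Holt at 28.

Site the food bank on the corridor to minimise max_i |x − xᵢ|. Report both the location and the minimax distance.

location 40, max distance 34

The 1-center on a line is the midpoint of the two extreme points: leftmost at 6, rightmost at 74.
Optimal location = (6 + 74)/2 = 40; maximum distance = (74 − 6)/2 = 34.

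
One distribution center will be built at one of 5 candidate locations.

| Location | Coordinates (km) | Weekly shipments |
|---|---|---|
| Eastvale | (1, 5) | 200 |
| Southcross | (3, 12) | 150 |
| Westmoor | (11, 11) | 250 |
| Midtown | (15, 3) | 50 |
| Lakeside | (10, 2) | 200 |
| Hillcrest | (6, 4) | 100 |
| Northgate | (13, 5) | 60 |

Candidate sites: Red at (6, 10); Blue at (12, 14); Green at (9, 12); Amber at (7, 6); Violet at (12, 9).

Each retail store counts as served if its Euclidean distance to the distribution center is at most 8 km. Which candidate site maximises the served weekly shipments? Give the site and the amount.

Coverage radius r = 8 km; a point is covered iff (Δx)²+(Δy)² ≤ 8² = 64.
  Red (6, 10): covers {Eastvale, Southcross, Westmoor, Hillcrest} → 700
  Blue (12, 14): covers {Westmoor} → 250
  Green (9, 12): covers {Southcross, Westmoor} → 400
  Amber (7, 6): covers {Eastvale, Southcross, Westmoor, Lakeside, Hillcrest, Northgate} → 960
  Violet (12, 9): covers {Westmoor, Midtown, Lakeside, Hillcrest, Northgate} → 660
Maximum coverage at Amber: 960 weekly shipments.

Amber, covering 960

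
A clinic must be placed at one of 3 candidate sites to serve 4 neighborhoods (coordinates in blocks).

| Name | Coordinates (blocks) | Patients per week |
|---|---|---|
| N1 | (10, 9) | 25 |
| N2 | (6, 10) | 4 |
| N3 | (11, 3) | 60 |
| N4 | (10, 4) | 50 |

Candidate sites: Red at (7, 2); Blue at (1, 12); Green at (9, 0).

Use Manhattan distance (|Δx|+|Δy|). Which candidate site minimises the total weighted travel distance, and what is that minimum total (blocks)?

Total weighted distance at each candidate:
  Red (7, 2): total = 836
  Blue (1, 12): total = 2318
  Green (9, 0): total = 852
Minimum is at Red with total 836 blocks.

Red, total 836 blocks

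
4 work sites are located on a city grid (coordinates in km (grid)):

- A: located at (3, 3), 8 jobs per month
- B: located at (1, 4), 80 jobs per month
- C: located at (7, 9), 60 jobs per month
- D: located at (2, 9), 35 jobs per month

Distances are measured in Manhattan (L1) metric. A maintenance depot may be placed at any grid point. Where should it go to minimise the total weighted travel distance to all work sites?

(2, 9)

Manhattan distance separates: Σwᵢ(|x−xᵢ|+|y−yᵢ|) = Σwᵢ|x−xᵢ| + Σwᵢ|y−yᵢ|, so x and y are optimised independently as 1-D weighted medians.
Total weight W = 183; half = 91.5.
x-coordinate, sorted with cumulative weight:
  x=1 (B, w=80) cum 80
  x=2 (D, w=35) cum 115  ← median
  x=3 (A, w=8) cum 123
  x=7 (C, w=60) cum 183
⇒ x* = 2
y-coordinate, sorted with cumulative weight:
  y=3 (A, w=8) cum 8
  y=4 (B, w=80) cum 88
  y=9 (C, w=60) cum 148  ← median
  y=9 (D, w=35) cum 183
⇒ y* = 9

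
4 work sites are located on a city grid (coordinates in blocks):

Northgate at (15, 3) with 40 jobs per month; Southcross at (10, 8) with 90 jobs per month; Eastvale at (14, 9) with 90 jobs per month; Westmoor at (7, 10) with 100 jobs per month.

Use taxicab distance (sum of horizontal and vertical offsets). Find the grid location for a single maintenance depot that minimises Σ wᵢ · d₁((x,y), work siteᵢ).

(10, 9)

Manhattan distance separates: Σwᵢ(|x−xᵢ|+|y−yᵢ|) = Σwᵢ|x−xᵢ| + Σwᵢ|y−yᵢ|, so x and y are optimised independently as 1-D weighted medians.
Total weight W = 320; half = 160.
x-coordinate, sorted with cumulative weight:
  x=7 (Westmoor, w=100) cum 100
  x=10 (Southcross, w=90) cum 190  ← median
  x=14 (Eastvale, w=90) cum 280
  x=15 (Northgate, w=40) cum 320
⇒ x* = 10
y-coordinate, sorted with cumulative weight:
  y=3 (Northgate, w=40) cum 40
  y=8 (Southcross, w=90) cum 130
  y=9 (Eastvale, w=90) cum 220  ← median
  y=10 (Westmoor, w=100) cum 320
⇒ y* = 9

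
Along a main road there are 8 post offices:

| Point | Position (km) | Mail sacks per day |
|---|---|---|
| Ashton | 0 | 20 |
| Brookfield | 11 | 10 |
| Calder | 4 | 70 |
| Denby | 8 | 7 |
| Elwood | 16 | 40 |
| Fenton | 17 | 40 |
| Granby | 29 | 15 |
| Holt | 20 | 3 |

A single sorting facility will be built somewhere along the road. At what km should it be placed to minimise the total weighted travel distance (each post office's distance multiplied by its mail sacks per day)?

x = 11

For a sum of weighted absolute distances on a line, the optimum is the weighted median (not the mean). Total weight W = 205; half-weight = 102.5.
Sort by position and accumulate weight:
  km 0 (Ashton, w=20) → cum 20
  km 4 (Calder, w=70) → cum 90
  km 8 (Denby, w=7) → cum 97
  km 11 (Brookfield, w=10) → cum 107  ≥ 102.5 → median here
  km 16 (Elwood, w=40) → cum 147
  km 17 (Fenton, w=40) → cum 187
  km 20 (Holt, w=3) → cum 190
  km 29 (Granby, w=15) → cum 205
Optimal location: km 11.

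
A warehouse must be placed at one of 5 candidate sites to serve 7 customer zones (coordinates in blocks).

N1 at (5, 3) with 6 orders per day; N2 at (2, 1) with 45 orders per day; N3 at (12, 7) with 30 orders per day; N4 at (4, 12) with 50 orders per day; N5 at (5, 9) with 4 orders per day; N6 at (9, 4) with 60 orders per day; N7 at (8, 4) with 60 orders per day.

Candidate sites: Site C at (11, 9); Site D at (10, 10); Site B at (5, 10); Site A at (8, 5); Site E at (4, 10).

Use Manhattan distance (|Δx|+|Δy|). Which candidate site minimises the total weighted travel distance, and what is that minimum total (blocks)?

Site A, total 1418 blocks

Total weighted distance at each candidate:
  Site C (11, 9): total = 2351
  Site D (10, 10): total = 2311
  Site B (5, 10): total = 2176
  Site A (8, 5): total = 1418
  Site E (4, 10): total = 2241
Minimum is at Site A with total 1418 blocks.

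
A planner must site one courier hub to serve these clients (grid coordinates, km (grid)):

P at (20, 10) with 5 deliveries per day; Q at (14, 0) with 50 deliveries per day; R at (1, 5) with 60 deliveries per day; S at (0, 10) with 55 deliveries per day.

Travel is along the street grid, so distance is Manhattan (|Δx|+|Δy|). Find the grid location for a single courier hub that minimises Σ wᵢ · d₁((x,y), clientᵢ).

(1, 5)

Manhattan distance separates: Σwᵢ(|x−xᵢ|+|y−yᵢ|) = Σwᵢ|x−xᵢ| + Σwᵢ|y−yᵢ|, so x and y are optimised independently as 1-D weighted medians.
Total weight W = 170; half = 85.
x-coordinate, sorted with cumulative weight:
  x=0 (S, w=55) cum 55
  x=1 (R, w=60) cum 115  ← median
  x=14 (Q, w=50) cum 165
  x=20 (P, w=5) cum 170
⇒ x* = 1
y-coordinate, sorted with cumulative weight:
  y=0 (Q, w=50) cum 50
  y=5 (R, w=60) cum 110  ← median
  y=10 (P, w=5) cum 115
  y=10 (S, w=55) cum 170
⇒ y* = 5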